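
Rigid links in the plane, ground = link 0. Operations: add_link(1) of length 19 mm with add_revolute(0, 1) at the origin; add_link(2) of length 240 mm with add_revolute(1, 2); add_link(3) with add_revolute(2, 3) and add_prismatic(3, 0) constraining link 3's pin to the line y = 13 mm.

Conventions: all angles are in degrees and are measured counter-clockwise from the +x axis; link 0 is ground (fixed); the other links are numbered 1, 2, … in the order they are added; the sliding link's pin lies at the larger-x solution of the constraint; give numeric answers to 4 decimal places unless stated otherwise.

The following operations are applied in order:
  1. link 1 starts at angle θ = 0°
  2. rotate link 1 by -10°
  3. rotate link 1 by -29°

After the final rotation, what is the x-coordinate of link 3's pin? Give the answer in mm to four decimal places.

geometry: r = 19 mm, L = 240 mm, e = 13 mm; θ starts at 0°
rotate link 1 by -10°: θ ← 0° -10° = -10°
rotate link 1 by -29°: θ ← -10° -29° = -39°
crank pin P = (r cos θ, r sin θ) = (14.765773, -11.957087)
h = r sin θ − e = -11.957087 − 13 = -24.957087
x = r cos θ + √(L² − h²) = 14.765773 + 238.698856 = 253.464629

253.4646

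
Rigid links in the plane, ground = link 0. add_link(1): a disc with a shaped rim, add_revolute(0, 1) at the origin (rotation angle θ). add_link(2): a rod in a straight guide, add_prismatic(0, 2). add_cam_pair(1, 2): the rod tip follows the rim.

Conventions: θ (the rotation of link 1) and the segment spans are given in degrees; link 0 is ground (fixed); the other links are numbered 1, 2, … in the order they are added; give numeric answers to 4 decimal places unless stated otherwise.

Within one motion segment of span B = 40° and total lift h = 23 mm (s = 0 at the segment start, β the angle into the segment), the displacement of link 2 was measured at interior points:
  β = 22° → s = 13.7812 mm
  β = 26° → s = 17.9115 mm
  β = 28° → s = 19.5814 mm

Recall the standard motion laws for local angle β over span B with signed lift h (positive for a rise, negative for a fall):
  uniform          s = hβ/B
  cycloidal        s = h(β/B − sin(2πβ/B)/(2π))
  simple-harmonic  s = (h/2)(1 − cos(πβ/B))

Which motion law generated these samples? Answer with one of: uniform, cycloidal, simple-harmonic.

candidates at β/B = r: uniform s = h·r (linear in β); cycloidal s = h·(r − sin(2πr)/(2π)); simple-harmonic s = (h/2)(1 − cos(πr))
β=22°: printed 13.7812 | uniform 12.6500, cycloidal 13.7812, simple-harmonic 13.2990
β=26°: printed 17.9115 | uniform 14.9500, cycloidal 17.9115, simple-harmonic 16.7209
β=28°: printed 19.5814 | uniform 16.1000, cycloidal 19.5814, simple-harmonic 18.2595
only one law matches every sample → cycloidal

cycloidal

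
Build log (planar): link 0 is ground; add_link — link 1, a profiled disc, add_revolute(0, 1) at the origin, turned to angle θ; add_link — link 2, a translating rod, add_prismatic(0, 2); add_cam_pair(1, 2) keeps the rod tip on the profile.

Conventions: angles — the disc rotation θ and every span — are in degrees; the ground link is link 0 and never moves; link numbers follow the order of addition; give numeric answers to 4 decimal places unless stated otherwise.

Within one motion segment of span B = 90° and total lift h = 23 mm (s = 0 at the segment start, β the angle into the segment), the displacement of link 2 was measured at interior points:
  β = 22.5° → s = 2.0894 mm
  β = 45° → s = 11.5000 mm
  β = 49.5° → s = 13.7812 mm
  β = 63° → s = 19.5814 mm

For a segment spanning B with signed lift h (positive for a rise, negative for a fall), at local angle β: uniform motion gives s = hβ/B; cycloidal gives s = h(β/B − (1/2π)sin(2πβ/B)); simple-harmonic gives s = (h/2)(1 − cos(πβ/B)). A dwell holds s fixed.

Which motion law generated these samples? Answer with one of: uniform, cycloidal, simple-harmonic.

candidates at β/B = r: uniform s = h·r (linear in β); cycloidal s = h·(r − sin(2πr)/(2π)); simple-harmonic s = (h/2)(1 − cos(πr))
β=22.5°: printed 2.0894 | uniform 5.7500, cycloidal 2.0894, simple-harmonic 3.3683
β=45°: printed 11.5000 | uniform 11.5000, cycloidal 11.5000, simple-harmonic 11.5000
β=49.5°: printed 13.7812 | uniform 12.6500, cycloidal 13.7812, simple-harmonic 13.2990
β=63°: printed 19.5814 | uniform 16.1000, cycloidal 19.5814, simple-harmonic 18.2595
only one law matches every sample → cycloidal

cycloidal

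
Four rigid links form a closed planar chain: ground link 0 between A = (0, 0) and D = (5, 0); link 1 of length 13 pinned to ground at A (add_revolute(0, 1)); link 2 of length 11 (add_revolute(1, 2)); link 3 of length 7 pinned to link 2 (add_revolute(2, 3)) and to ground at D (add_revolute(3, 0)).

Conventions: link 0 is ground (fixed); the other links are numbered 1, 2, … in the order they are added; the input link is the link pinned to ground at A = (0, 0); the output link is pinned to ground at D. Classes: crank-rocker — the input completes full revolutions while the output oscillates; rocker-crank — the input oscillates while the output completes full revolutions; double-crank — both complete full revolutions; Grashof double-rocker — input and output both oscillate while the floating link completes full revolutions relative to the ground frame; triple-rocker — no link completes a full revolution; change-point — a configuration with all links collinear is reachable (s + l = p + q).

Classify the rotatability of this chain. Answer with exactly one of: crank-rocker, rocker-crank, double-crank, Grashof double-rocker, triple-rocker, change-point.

lengths: ground=5, input=13, coupler=11, output=7
sorted: s=5 (shortest), l=13 (longest), p+q=18
s + l = 18 vs p + q = 18
s + l = p + q → change-point (collinear configuration reachable)

change-point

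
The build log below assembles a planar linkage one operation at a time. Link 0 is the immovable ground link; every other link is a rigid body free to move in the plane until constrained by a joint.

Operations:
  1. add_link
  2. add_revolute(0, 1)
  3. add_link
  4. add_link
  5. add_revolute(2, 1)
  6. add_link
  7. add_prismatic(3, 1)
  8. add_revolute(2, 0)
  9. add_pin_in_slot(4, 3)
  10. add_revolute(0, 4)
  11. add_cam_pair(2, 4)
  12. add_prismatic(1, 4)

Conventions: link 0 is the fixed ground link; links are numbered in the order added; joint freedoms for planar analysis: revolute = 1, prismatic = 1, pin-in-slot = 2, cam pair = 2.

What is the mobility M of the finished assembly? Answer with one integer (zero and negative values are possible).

L=1 J1=0 J2=0
add link → L=2 J1=0 J2=0
R@0,1 dof=1 J1 → L=2 J1=1 J2=0
add link → L=3 J1=1 J2=0
add link → L=4 J1=1 J2=0
R@2,1 dof=1 J1 → L=4 J1=2 J2=0
add link → L=5 J1=2 J2=0
P@3,1 dof=1 J1 → L=5 J1=3 J2=0
R@2,0 dof=1 J1 → L=5 J1=4 J2=0
PS@4,3 dof=2 J2 → L=5 J1=4 J2=1
R@0,4 dof=1 J1 → L=5 J1=5 J2=1
C@2,4 dof=2 J2 → L=5 J1=5 J2=2
P@1,4 dof=1 J1 → L=5 J1=6 J2=2
M=3(L−1)−2J1−J2=3·4−2·6−2=-2

M = -2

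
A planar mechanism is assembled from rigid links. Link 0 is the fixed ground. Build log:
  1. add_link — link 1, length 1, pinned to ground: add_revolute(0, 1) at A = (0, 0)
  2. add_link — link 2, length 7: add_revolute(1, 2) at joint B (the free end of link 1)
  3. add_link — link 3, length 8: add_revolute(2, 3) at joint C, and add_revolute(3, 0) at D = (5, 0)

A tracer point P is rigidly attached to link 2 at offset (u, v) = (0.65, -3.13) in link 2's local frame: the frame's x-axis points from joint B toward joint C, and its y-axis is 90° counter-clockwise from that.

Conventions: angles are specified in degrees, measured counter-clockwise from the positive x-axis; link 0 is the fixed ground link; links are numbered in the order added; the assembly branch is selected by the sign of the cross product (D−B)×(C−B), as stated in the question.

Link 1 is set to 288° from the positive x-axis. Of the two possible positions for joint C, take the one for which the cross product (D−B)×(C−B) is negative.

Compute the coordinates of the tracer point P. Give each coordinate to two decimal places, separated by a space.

A=(0,0), D=(5.00,0)
B = A + 1.00·(cos288°, sin288°) = (0.3090, -0.9511)
|BD| = 4.7864
circle(B,7.00) ∩ circle(D,8.00): a=0.8263, h=6.9511
  candidates: C₊=(-0.2623,6.0256) cross=33.271; C₋=(2.5000,-7.5993) cross=-33.271
  branch - wants cross < 0 → take C=(2.5000,-7.5993) (cross=-33.271)
ex = (C−B)/|BC| = (0.3130,-0.9498); ey = (0.9498,0.3130)
P = B + 0.65·ex + -3.13·ey = (-2.4603,-2.5481)

-2.46 -2.55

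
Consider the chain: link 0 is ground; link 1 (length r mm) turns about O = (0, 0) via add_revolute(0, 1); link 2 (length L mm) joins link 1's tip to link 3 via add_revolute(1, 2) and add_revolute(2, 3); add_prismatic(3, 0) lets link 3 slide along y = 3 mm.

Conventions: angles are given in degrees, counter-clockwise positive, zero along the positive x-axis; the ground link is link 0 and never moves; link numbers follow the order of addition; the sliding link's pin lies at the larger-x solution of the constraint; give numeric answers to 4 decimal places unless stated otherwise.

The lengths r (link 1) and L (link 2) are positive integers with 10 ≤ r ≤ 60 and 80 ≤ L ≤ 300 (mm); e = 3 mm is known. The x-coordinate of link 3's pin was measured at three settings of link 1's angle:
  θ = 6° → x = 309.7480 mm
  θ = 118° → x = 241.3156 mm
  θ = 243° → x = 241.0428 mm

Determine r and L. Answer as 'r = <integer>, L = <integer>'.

constraint per measurement: (x − r cos θ)² + (r sin θ − e)² = L²
subtracting the θ₁ and θ₂ equations cancels the r² and L² terms:
r = (x₁² − x₂²) / (2[(x₁cos θ₁ + e sin θ₁) − (x₂cos θ₂ + e sin θ₂)]) = 45.0000 → r = 45
L² = (x₁ − r cos θ₁)² + (r sin θ₁ − e)² = 70224.9957 → L = 265.0000 → L = 265
check at θ₃=243°: x = 241.0428 (printed 241.0428) ✓

r = 45, L = 265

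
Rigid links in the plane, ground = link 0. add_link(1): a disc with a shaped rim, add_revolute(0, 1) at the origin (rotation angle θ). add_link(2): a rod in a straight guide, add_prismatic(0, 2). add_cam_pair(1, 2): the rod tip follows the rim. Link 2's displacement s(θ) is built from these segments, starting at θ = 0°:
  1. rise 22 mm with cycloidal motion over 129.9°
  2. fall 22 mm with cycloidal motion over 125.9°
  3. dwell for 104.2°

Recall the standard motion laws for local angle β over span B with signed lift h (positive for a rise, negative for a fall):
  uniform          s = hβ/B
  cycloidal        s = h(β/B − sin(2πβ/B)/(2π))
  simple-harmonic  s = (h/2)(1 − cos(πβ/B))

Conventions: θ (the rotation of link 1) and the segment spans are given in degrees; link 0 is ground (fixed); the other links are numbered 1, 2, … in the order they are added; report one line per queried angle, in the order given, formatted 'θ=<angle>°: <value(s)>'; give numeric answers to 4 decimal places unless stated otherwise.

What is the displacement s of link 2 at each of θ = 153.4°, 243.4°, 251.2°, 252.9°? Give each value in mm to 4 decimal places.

segment 1 (0° to 129.9°, cycloidal, h = 22) is passed completely: s = 0.0000 + (22) = 22.0000
θ = 153.4° falls in segment 2 (129.9° to 255.8°, cycloidal, h = -22): β = 153.4 − 129.9 = 23.5°, B = 125.9°; Δs = -22·(0.1867 − sin(2π·0.1867)/(2π)) = -0.8787; s = 22.0000 − 0.8787 = 21.1213
θ = 243.4° falls in segment 2 (129.9° to 255.8°, cycloidal, h = -22): β = 243.4 − 129.9 = 113.5°, B = 125.9°; Δs = -22·(0.9015 − sin(2π·0.9015)/(2π)) = -21.8643; s = 22.0000 − 21.8643 = 0.1357
θ = 251.2° falls in segment 2 (129.9° to 255.8°, cycloidal, h = -22): β = 251.2 − 129.9 = 121.3°, B = 125.9°; Δs = -22·(0.9635 − sin(2π·0.9635)/(2π)) = -21.9930; s = 22.0000 − 21.9930 = 0.0070
θ = 252.9° falls in segment 2 (129.9° to 255.8°, cycloidal, h = -22): β = 252.9 − 129.9 = 123°, B = 125.9°; Δs = -22·(0.9770 − sin(2π·0.9770)/(2π)) = -21.9982; s = 22.0000 − 21.9982 = 0.0018

θ=153.4°: 21.1213
θ=243.4°: 0.1357
θ=251.2°: 0.0070
θ=252.9°: 0.0018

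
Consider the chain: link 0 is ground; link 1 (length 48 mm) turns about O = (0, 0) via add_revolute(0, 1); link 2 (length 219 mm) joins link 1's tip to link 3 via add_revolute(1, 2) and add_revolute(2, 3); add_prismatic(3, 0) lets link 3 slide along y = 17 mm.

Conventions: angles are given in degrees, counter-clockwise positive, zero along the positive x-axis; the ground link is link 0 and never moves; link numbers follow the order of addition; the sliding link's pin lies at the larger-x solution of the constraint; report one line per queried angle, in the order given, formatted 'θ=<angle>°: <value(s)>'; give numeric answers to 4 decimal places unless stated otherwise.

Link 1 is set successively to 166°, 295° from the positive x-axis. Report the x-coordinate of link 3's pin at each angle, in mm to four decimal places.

geometry: r = 48 mm, L = 219 mm, e = 17 mm
θ=166°: crank pin P = (r cos θ, r sin θ) = (-46.574195, 11.612251)
θ=166°: h = r sin θ − e = 11.612251 − 17 = -5.387749
θ=166°: x = r cos θ + √(L² − h²) = -46.574195 + 218.933716 = 172.359522
θ=295°: crank pin P = (r cos θ, r sin θ) = (20.285677, -43.502774)
θ=295°: h = r sin θ − e = -43.502774 − 17 = -60.502774
θ=295°: x = r cos θ + √(L² − h²) = 20.285677 + 210.476636 = 230.762313

θ=166°: 172.3595
θ=295°: 230.7623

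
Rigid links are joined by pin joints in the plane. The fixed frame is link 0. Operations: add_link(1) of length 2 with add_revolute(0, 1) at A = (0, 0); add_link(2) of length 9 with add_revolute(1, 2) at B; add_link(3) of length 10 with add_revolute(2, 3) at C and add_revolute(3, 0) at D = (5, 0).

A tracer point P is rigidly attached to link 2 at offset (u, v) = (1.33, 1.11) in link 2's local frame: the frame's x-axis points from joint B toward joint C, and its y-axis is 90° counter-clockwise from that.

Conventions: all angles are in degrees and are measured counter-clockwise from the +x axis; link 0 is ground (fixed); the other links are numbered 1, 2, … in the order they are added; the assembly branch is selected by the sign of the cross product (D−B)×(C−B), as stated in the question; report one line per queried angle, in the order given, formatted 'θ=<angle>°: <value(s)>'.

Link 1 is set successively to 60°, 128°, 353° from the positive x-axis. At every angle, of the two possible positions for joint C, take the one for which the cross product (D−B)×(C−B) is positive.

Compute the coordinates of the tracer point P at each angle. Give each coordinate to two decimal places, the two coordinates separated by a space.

A=(0,0), D=(5.00,0)
θ=60°: B = A + 2.00·(cos60°, sin60°) = (1.0000, 1.7321)
θ=60°: |BD| = 4.3589
θ=60°: circle(B,9.00) ∩ circle(D,10.00): a=-0.0000, h=9.0000
θ=60°:   candidates: C₊=(4.5762,9.9910) cross=39.230; C₋=(-2.5762,-6.5269) cross=-39.230
θ=60°:   branch + wants cross > 0 → take C=(4.5762,9.9910) (cross=39.230)
θ=60°: ex = (C−B)/|BC| = (0.3974,0.9177); ey = (-0.9177,0.3974)
θ=60°: P = B + 1.33·ex + 1.11·ey = (0.5099,3.3936)
θ=128°: B = A + 2.00·(cos128°, sin128°) = (-1.2313, 1.5760)
θ=128°: |BD| = 6.4275
θ=128°: circle(B,9.00) ∩ circle(D,10.00): a=1.7358, h=8.8310
θ=128°:   candidates: C₊=(2.6168,9.7119) cross=56.762; C₋=(-1.7139,-7.4110) cross=-56.762
θ=128°:   branch + wants cross > 0 → take C=(2.6168,9.7119) (cross=56.762)
θ=128°: ex = (C−B)/|BC| = (0.4276,0.9040); ey = (-0.9040,0.4276)
θ=128°: P = B + 1.33·ex + 1.11·ey = (-1.6661,3.2529)
θ=353°: B = A + 2.00·(cos353°, sin353°) = (1.9851, -0.2437)
θ=353°: |BD| = 3.0247
θ=353°: circle(B,9.00) ∩ circle(D,10.00): a=-1.6284, h=8.8515
θ=353°:   candidates: C₊=(-0.3513,8.4477) cross=26.773; C₋=(1.0753,-9.1976) cross=-26.773
θ=353°:   branch + wants cross > 0 → take C=(-0.3513,8.4477) (cross=26.773)
θ=353°: ex = (C−B)/|BC| = (-0.2596,0.9657); ey = (-0.9657,-0.2596)
θ=353°: P = B + 1.33·ex + 1.11·ey = (0.5679,0.7525)

θ=60°: 0.51 3.39
θ=128°: -1.67 3.25
θ=353°: 0.57 0.75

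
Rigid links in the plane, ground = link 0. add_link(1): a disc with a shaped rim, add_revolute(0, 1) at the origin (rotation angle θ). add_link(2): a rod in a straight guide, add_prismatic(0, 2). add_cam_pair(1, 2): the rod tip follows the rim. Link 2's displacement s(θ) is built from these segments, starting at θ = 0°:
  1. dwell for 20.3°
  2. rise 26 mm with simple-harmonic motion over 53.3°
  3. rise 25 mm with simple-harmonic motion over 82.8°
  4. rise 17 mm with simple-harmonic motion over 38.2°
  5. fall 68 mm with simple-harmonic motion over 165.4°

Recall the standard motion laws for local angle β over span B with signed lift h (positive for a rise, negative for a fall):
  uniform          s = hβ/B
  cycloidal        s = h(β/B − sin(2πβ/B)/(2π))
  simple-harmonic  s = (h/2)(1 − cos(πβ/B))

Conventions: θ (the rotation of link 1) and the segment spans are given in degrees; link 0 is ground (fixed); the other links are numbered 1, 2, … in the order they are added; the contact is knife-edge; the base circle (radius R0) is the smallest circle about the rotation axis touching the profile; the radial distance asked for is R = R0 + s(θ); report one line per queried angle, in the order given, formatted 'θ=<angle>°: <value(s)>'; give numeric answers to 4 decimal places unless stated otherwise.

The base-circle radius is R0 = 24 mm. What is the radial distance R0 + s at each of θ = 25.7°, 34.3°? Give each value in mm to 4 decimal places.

segment 1 (0° to 20.3°, dwell): s unchanged at 0.0000
θ = 25.7° falls in segment 2 (20.3° to 73.6°, simple-harmonic, h = 26): β = 25.7 − 20.3 = 5.4°, B = 53.3°; Δs = 26/2·(1 − cos(π·0.1013)) = 0.6529; s = 0.0000 + 0.6529 = 0.6529
θ = 34.3° falls in segment 2 (20.3° to 73.6°, simple-harmonic, h = 26): β = 34.3 − 20.3 = 14°, B = 53.3°; Δs = 26/2·(1 − cos(π·0.2627)) = 4.1805; s = 0.0000 + 4.1805 = 4.1805
θ=25.7°: R = R0 + s = 24 + 0.6529 = 24.6529
θ=34.3°: R = R0 + s = 24 + 4.1805 = 28.1805

θ=25.7°: 24.6529
θ=34.3°: 28.1805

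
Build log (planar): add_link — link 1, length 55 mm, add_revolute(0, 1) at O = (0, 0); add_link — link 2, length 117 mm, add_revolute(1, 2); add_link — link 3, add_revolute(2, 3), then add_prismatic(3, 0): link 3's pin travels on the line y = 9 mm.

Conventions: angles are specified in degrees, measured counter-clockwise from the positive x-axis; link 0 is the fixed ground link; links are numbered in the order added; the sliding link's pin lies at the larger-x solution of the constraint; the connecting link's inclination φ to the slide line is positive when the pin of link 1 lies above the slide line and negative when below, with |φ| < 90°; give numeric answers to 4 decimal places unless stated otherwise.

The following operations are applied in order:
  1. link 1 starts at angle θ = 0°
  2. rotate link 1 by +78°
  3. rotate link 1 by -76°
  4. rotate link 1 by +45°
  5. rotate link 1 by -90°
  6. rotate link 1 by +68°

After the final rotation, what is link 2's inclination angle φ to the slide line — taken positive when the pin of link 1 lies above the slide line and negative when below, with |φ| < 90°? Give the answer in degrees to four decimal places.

geometry: r = 55 mm, L = 117 mm, e = 9 mm; θ starts at 0°
rotate link 1 by +78°: θ ← 0° +78° = 78°
rotate link 1 by -76°: θ ← 78° -76° = 2°
rotate link 1 by +45°: θ ← 2° +45° = 47°
rotate link 1 by -90°: θ ← 47° -90° = -43°
rotate link 1 by +68°: θ ← -43° +68° = 25°
h = r sin θ − e = 23.244004 − 9 = 14.244004
sin φ = h / L = 14.244004 / 117 = 0.12174363
φ = arcsin(0.12174363) = 6.992743°

6.9927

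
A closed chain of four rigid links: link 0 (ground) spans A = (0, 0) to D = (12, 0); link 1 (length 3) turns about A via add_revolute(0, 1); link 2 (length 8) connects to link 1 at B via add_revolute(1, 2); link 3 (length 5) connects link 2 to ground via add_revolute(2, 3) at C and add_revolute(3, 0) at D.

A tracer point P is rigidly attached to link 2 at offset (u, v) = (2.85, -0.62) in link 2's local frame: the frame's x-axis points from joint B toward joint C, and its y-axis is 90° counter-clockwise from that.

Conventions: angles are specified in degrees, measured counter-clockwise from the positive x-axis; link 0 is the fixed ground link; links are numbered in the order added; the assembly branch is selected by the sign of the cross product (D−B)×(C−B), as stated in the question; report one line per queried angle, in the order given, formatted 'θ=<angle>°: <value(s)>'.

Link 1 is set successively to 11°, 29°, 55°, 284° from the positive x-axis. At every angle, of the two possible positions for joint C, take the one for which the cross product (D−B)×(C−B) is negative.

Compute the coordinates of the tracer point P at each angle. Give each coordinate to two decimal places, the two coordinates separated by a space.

A=(0,0), D=(12.00,0)
θ=11°: B = A + 3.00·(cos11°, sin11°) = (2.9449, 0.5724)
θ=11°: |BD| = 9.0732
θ=11°: circle(B,8.00) ∩ circle(D,5.00): a=6.6858, h=4.3932
θ=11°:   candidates: C₊=(9.8945,4.5351) cross=39.860; C₋=(9.3402,-4.2338) cross=-39.860
θ=11°:   branch - wants cross < 0 → take C=(9.3402,-4.2338) (cross=-39.860)
θ=11°: ex = (C−B)/|BC| = (0.7994,-0.6008); ey = (0.6008,0.7994)
θ=11°: P = B + 2.85·ex + -0.62·ey = (4.8507,-1.6354)
θ=29°: B = A + 3.00·(cos29°, sin29°) = (2.6239, 1.4544)
θ=29°: |BD| = 9.4883
θ=29°: circle(B,8.00) ∩ circle(D,5.00): a=6.7993, h=4.2154
θ=29°:   candidates: C₊=(9.9890,4.5777) cross=39.997; C₋=(8.6966,-3.7534) cross=-39.997
θ=29°:   branch - wants cross < 0 → take C=(8.6966,-3.7534) (cross=-39.997)
θ=29°: ex = (C−B)/|BC| = (0.7591,-0.6510); ey = (0.6510,0.7591)
θ=29°: P = B + 2.85·ex + -0.62·ey = (4.3837,-0.8715)
θ=55°: B = A + 3.00·(cos55°, sin55°) = (1.7207, 2.4575)
θ=55°: |BD| = 10.5689
θ=55°: circle(B,8.00) ∩ circle(D,5.00): a=7.1295, h=3.6291
θ=55°:   candidates: C₊=(9.4986,4.3293) cross=38.356; C₋=(7.8110,-2.7299) cross=-38.356
θ=55°:   branch - wants cross < 0 → take C=(7.8110,-2.7299) (cross=-38.356)
θ=55°: ex = (C−B)/|BC| = (0.7613,-0.6484); ey = (0.6484,0.7613)
θ=55°: P = B + 2.85·ex + -0.62·ey = (3.4884,0.1375)
θ=284°: B = A + 3.00·(cos284°, sin284°) = (0.7258, -2.9109)
θ=284°: |BD| = 11.6440
θ=284°: circle(B,8.00) ∩ circle(D,5.00): a=7.4967, h=2.7928
θ=284°:   candidates: C₊=(7.2862,1.6674) cross=32.520; C₋=(8.6826,-3.7410) cross=-32.520
θ=284°:   branch - wants cross < 0 → take C=(8.6826,-3.7410) (cross=-32.520)
θ=284°: ex = (C−B)/|BC| = (0.9946,-0.1038); ey = (0.1038,0.9946)
θ=284°: P = B + 2.85·ex + -0.62·ey = (3.4961,-3.8233)

θ=11°: 4.85 -1.64
θ=29°: 4.38 -0.87
θ=55°: 3.49 0.14
θ=284°: 3.50 -3.82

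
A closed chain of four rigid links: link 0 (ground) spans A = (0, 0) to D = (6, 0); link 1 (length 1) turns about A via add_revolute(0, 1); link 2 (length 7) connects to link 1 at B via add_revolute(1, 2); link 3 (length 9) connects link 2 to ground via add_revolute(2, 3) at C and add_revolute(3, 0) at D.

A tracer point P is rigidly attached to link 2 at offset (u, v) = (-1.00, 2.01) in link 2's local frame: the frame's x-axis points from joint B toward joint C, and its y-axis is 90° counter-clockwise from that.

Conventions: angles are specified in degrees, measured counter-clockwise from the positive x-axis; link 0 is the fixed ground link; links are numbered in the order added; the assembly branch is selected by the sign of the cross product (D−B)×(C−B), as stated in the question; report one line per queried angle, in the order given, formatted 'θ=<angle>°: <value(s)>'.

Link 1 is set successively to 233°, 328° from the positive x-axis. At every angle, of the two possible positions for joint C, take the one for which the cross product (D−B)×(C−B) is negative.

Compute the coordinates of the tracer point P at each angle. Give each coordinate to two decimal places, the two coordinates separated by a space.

A=(0,0), D=(6.00,0)
θ=233°: B = A + 1.00·(cos233°, sin233°) = (-0.6018, -0.7986)
θ=233°: |BD| = 6.6499
θ=233°: circle(B,7.00) ∩ circle(D,9.00): a=0.9189, h=6.9394
θ=233°:   candidates: C₊=(-0.5229,6.2009) cross=46.147; C₋=(1.1439,-7.5775) cross=-46.147
θ=233°:   branch - wants cross < 0 → take C=(1.1439,-7.5775) (cross=-46.147)
θ=233°: ex = (C−B)/|BC| = (0.2494,-0.9684); ey = (0.9684,0.2494)
θ=233°: P = B + -1.00·ex + 2.01·ey = (1.0953,0.6710)
θ=328°: B = A + 1.00·(cos328°, sin328°) = (0.8480, -0.5299)
θ=328°: |BD| = 5.1791
θ=328°: circle(B,7.00) ∩ circle(D,9.00): a=-0.4998, h=6.9821
θ=328°:   candidates: C₊=(-0.3635,6.3644) cross=36.161; C₋=(1.0653,-7.5265) cross=-36.161
θ=328°:   branch - wants cross < 0 → take C=(1.0653,-7.5265) (cross=-36.161)
θ=328°: ex = (C−B)/|BC| = (0.0310,-0.9995); ey = (0.9995,0.0310)
θ=328°: P = B + -1.00·ex + 2.01·ey = (2.8260,0.5320)

θ=233°: 1.10 0.67
θ=328°: 2.83 0.53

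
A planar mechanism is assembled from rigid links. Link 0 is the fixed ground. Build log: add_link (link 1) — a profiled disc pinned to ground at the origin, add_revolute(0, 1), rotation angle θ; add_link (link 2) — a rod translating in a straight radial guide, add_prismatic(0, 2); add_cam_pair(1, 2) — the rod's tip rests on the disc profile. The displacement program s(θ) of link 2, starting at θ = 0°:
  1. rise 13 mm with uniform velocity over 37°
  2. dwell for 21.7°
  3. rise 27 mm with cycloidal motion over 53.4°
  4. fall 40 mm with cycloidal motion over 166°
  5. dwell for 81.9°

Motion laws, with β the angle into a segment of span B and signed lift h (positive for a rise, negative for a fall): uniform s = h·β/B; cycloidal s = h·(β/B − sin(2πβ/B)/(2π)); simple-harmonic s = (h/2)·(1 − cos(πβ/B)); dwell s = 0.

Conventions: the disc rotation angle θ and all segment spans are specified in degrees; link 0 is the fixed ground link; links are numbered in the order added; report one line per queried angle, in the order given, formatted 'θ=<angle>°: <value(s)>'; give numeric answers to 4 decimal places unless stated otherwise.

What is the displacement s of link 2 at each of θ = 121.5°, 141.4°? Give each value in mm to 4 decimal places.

seg 1 [0°–37°] uniform, h=13: full span → s += 13 → s = 13.0000
seg 2 [37°–58.7°] dwell: s stays 13.0000
seg 3 [58.7°–112.1°] cycloidal, h=27: full span → s += 27 → s = 40.0000
seg 4 [112.1°–278.1°] cycloidal, h=-40: θ=121.5° here. β=9.4, B=166. -40·(0.0566 − sin(2π·0.0566)/(2π)) = -0.0475 → s = 39.9525
seg 4 [112.1°–278.1°] cycloidal, h=-40: θ=141.4° here. β=29.3, B=166. -40·(0.1765 − sin(2π·0.1765)/(2π)) = -1.3608 → s = 38.6392

θ=121.5°: 39.9525
θ=141.4°: 38.6392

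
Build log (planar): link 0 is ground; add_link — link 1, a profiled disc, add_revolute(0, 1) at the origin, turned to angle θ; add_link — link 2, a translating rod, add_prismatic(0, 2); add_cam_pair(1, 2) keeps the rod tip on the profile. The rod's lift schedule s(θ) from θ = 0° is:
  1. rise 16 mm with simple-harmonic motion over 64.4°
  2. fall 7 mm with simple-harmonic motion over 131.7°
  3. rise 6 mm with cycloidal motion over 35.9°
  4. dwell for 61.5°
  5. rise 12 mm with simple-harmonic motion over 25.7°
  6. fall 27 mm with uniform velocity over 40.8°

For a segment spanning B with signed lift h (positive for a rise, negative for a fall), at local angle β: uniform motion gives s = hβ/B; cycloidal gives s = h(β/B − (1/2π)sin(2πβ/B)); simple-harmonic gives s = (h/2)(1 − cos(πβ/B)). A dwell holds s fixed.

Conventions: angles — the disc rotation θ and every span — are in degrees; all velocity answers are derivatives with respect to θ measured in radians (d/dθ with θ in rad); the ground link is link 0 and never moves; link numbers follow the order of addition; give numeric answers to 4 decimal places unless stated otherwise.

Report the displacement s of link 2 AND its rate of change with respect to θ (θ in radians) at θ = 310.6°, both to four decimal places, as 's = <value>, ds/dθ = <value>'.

seg 1 [0°–64.4°] simple-harmonic, h=16: full span → s += 16 → s = 16.0000
seg 2 [64.4°–196.1°] simple-harmonic, h=-7: full span → s += -7 → s = 9.0000
seg 3 [196.1°–232°] cycloidal, h=6: full span → s += 6 → s = 15.0000
seg 4 [232°–293.5°] dwell: s stays 15.0000
seg 5 [293.5°–319.2°] simple-harmonic, h=12: θ=310.6° here. β=17.1, B=25.7. 12/2·(1 − cos(π·0.6654)) = 8.9788 → s = 23.9788
velocity in seg [293.5°–319.2°] (simple-harmonic), θ in radians: β = 17.1° = 0.2985 rad, B = 25.7° = 0.4485 rad; ds/dθ = (πh/(2B)) sin(πβ/B) = (π·12/(2·0.4485)) sin(π·0.6654) = 36.478599 mm/rad

s = 23.9788, ds/dθ = 36.4786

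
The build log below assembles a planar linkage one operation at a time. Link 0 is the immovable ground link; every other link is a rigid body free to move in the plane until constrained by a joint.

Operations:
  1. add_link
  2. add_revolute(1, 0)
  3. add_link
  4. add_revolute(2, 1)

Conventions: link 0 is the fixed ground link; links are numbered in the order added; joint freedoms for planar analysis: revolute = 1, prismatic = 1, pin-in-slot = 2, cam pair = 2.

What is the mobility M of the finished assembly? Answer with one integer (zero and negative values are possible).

(L,J1,J2)=(1,0,0); link0 fixed
link1: (2,0,0)
R 1-0 [J1]: (2,1,0)
link2: (3,1,0)
R 2-1 [J1]: (3,2,0)
Grübler: 3·2 − 2·2 − 0 = 2

M = 2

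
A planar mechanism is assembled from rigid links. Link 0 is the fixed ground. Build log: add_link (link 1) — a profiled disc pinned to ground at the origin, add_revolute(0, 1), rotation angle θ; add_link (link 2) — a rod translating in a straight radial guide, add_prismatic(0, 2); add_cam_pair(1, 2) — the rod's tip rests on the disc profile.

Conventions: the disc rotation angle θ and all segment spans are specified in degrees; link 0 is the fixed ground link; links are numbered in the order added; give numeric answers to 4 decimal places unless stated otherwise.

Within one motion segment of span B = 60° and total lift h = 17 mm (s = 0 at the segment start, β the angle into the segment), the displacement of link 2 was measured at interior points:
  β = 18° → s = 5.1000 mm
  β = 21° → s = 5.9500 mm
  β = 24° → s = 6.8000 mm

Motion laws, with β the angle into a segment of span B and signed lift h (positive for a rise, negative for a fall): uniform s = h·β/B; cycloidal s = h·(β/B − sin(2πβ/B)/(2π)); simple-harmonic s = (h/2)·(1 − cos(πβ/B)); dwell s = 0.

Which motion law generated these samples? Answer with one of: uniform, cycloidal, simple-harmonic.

candidates at β/B = r: uniform s = h·r (linear in β); cycloidal s = h·(r − sin(2πr)/(2π)); simple-harmonic s = (h/2)(1 − cos(πr))
β=18°: printed 5.1000 | uniform 5.1000, cycloidal 2.5268, simple-harmonic 3.5038
β=21°: printed 5.9500 | uniform 5.9500, cycloidal 3.7611, simple-harmonic 4.6411
β=24°: printed 6.8000 | uniform 6.8000, cycloidal 5.2097, simple-harmonic 5.8734
only one law matches every sample → uniform

uniform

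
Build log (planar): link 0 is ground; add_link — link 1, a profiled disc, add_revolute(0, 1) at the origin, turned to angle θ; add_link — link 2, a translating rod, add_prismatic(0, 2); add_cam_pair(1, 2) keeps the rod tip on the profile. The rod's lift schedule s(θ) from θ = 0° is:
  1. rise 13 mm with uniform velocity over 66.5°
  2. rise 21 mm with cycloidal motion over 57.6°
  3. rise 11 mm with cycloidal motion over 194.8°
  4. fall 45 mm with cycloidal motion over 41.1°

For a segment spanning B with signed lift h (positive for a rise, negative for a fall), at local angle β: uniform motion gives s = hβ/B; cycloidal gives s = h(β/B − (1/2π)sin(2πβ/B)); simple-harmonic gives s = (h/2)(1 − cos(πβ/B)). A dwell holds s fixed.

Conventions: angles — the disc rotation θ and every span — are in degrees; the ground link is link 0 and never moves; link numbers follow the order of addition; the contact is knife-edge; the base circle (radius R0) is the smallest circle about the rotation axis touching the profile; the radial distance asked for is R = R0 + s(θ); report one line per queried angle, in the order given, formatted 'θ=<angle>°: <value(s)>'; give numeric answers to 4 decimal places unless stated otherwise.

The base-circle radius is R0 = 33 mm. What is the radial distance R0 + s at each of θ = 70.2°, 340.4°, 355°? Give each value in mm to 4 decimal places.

seg 1 [0°–66.5°] uniform, h=13: full span → s += 13 → s = 13.0000
seg 2 [66.5°–124.1°] cycloidal, h=21: θ=70.2° here. β=3.7, B=57.6. 21·(0.0642 − sin(2π·0.0642)/(2π)) = 0.0363 → s = 13.0363
seg 2 [66.5°–124.1°] cycloidal, h=21: full span → s += 21 → s = 34.0000
seg 3 [124.1°–318.9°] cycloidal, h=11: full span → s += 11 → s = 45.0000
seg 4 [318.9°–360°] cycloidal, h=-45: θ=340.4° here. β=21.5, B=41.1. -45·(0.5231 − sin(2π·0.5231)/(2π)) = -24.5766 → s = 20.4234
seg 4 [318.9°–360°] cycloidal, h=-45: θ=355° here. β=36.1, B=41.1. -45·(0.8783 − sin(2π·0.8783)/(2π)) = -44.4823 → s = 0.5177
θ=70.2°: R = R0 + s = 33 + 13.0363 = 46.0363
θ=340.4°: R = R0 + s = 33 + 20.4234 = 53.4234
θ=355°: R = R0 + s = 33 + 0.5177 = 33.5177

θ=70.2°: 46.0363
θ=340.4°: 53.4234
θ=355°: 33.5177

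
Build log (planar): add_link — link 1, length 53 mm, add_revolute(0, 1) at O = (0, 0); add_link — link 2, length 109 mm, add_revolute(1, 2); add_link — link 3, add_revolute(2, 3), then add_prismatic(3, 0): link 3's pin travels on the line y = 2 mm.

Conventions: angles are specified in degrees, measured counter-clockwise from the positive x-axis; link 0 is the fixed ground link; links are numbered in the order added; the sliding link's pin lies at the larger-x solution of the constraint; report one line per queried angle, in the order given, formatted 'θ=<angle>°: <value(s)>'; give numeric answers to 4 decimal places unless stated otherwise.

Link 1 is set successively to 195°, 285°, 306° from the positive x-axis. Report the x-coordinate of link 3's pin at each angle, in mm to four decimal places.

geometry: r = 53 mm, L = 109 mm, e = 2 mm
θ=195°: crank pin P = (r cos θ, r sin θ) = (-51.194069, -13.717409)
θ=195°: h = r sin θ − e = -13.717409 − 2 = -15.717409
θ=195°: x = r cos θ + √(L² − h²) = -51.194069 + 107.860850 = 56.666782
θ=285°: crank pin P = (r cos θ, r sin θ) = (13.717409, -51.194069)
θ=285°: h = r sin θ − e = -51.194069 − 2 = -53.194069
θ=285°: x = r cos θ + √(L² − h²) = 13.717409 + 95.138799 = 108.856208
θ=306°: crank pin P = (r cos θ, r sin θ) = (31.152618, -42.877901)
θ=306°: h = r sin θ − e = -42.877901 − 2 = -44.877901
θ=306°: x = r cos θ + √(L² − h²) = 31.152618 + 99.332643 = 130.485262

θ=195°: 56.6668
θ=285°: 108.8562
θ=306°: 130.4853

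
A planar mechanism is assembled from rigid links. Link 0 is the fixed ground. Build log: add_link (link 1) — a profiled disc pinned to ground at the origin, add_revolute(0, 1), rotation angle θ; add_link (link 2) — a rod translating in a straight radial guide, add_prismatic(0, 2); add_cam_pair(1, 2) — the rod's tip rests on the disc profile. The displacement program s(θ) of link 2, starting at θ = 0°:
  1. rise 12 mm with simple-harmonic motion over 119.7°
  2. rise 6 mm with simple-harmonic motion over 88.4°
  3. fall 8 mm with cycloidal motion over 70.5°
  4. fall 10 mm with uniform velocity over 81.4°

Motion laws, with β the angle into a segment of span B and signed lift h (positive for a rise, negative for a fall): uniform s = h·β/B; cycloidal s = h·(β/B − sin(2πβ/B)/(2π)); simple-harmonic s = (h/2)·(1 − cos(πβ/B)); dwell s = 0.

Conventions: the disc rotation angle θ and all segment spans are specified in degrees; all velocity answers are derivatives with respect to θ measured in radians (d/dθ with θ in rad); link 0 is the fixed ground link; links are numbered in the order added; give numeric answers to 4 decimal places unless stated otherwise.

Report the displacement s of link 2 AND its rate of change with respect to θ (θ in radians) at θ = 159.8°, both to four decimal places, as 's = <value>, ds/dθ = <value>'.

seg 1 [0°–119.7°] simple-harmonic, h=12: full span → s += 12 → s = 12.0000
seg 2 [119.7°–208.1°] simple-harmonic, h=6: θ=159.8° here. β=40.1, B=88.4. 6/2·(1 − cos(π·0.4536)) = 2.5644 → s = 14.5644
velocity in seg [119.7°–208.1°] (simple-harmonic), θ in radians: β = 40.1° = 0.6999 rad, B = 88.4° = 1.5429 rad; ds/dθ = (πh/(2B)) sin(πβ/B) = (π·6/(2·1.5429)) sin(π·0.4536) = 6.043867 mm/rad

s = 14.5644, ds/dθ = 6.0439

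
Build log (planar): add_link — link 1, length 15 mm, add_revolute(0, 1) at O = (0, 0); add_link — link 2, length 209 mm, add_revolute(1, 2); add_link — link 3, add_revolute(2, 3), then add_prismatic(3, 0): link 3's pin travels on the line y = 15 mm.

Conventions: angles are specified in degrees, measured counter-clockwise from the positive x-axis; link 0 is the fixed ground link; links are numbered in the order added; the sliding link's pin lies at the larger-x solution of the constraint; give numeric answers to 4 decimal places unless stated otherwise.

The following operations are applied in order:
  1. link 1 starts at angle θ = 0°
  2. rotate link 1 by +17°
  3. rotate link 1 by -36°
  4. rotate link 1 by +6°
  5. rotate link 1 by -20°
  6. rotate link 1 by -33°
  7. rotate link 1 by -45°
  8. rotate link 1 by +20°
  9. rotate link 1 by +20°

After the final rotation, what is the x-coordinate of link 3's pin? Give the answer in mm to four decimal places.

geometry: r = 15 mm, L = 209 mm, e = 15 mm; θ starts at 0°
rotate link 1 by +17°: θ ← 0° +17° = 17°
rotate link 1 by -36°: θ ← 17° -36° = -19°
rotate link 1 by +6°: θ ← -19° +6° = -13°
rotate link 1 by -20°: θ ← -13° -20° = -33°
rotate link 1 by -33°: θ ← -33° -33° = -66°
rotate link 1 by -45°: θ ← -66° -45° = -111°
rotate link 1 by +20°: θ ← -111° +20° = -91°
rotate link 1 by +20°: θ ← -91° +20° = -71°
crank pin P = (r cos θ, r sin θ) = (4.883522, -14.182779)
h = r sin θ − e = -14.182779 − 15 = -29.182779
x = r cos θ + √(L² − h²) = 4.883522 + 206.952568 = 211.836090

211.8361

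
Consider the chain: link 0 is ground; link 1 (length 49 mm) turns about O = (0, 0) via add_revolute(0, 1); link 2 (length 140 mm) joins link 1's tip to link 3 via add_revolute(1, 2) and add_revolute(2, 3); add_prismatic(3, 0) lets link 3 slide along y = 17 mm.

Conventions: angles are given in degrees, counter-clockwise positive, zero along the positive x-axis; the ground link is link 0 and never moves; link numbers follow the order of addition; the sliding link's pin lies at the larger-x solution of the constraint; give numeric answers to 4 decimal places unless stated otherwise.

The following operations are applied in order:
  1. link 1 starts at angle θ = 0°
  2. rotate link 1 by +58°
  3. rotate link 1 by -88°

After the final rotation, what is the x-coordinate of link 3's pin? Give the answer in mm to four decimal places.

geometry: r = 49 mm, L = 140 mm, e = 17 mm; θ starts at 0°
rotate link 1 by +58°: θ ← 0° +58° = 58°
rotate link 1 by -88°: θ ← 58° -88° = -30°
crank pin P = (r cos θ, r sin θ) = (42.435245, -24.500000)
h = r sin θ − e = -24.500000 − 17 = -41.500000
x = r cos θ + √(L² − h²) = 42.435245 + 133.707704 = 176.142948

176.1429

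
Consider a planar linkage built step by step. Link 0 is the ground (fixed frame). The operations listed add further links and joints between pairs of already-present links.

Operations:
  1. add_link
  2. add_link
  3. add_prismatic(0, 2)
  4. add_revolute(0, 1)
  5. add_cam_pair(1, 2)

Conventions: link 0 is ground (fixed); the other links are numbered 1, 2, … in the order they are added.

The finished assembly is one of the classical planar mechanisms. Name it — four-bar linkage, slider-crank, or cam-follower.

links: 3 (incl. ground); joints: 1 revolute, 1 prismatic, 1 higher (cam) pair, forming one closed loop
3 links, revolute + prismatic + higher pair in one loop → cam-follower

cam-follower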